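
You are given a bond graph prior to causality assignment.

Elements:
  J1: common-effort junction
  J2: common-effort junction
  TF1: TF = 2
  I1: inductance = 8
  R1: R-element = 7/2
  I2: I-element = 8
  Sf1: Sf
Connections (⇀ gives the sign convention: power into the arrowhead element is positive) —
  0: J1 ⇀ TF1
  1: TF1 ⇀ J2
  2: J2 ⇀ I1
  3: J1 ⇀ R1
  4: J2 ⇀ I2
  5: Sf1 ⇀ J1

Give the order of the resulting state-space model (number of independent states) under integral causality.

2  (I1, I2 all integral)

β5 stroke at Sf1  (Sf1 (Sf) sets flow on bond)
β2 stroke at I1  (I1: I, integral causality)
β4 stroke at I2  (I2 integral (f out))
β1 stroke at J2  (J2 needs exactly one e-in)
β0 stroke at TF1  (TF1 one-in-one-out from 1)
β3 stroke at J1  (closing 0-jn rule on J1)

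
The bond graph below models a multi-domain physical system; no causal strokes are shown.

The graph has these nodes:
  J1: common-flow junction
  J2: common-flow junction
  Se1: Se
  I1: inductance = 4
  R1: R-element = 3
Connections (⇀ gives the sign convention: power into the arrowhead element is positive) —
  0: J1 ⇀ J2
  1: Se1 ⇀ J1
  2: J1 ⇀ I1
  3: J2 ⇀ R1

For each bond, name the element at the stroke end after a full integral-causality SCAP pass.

bond 1 |J1  (Se1: effort source, stroke at far end)
bond 2 |I1  (I1: I, integral causality)
bond 0 |J1  (J1 flow already set via bond 2)
bond 3 |J2  (J2: bond 0 brought flow, rest push out)

#0 →J1
#1 →J1
#2 →I1
#3 →J2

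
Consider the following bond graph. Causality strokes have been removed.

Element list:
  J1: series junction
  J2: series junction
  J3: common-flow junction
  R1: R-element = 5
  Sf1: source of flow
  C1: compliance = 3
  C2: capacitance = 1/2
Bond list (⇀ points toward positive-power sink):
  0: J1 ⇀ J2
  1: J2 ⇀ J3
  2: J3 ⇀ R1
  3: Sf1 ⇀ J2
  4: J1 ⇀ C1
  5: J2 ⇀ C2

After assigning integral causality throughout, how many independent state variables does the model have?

bond 3 →Sf1  (Sf1 (Sf) sets flow on bond)
bond 0 →J2  (J2 flow already set via bond 3)
bond 1 →J2  (J2 flow already set via bond 3)
bond 5 →J2  (common-f at J2 fixed by 3)
bond 2 →J3  (J3 flow already set via bond 1)
bond 4 →J1  (1-jn J1 has f-setter on 0)

2  (C1, C2 all integral)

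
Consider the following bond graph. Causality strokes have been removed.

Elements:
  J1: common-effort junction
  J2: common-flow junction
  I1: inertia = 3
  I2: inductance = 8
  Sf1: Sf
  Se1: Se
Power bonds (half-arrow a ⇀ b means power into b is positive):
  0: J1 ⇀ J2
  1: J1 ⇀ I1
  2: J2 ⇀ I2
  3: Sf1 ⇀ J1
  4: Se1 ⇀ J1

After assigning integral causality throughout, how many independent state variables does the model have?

β3 stroke at Sf1  (Sf1 fixes flow; stroke at Sf1)
β4 stroke at J1  (Se1 fixes effort; stroke away)
β0 stroke at J2  (J1: bond 4 brought effort, rest push out)
β1 stroke at I1  (common-e at J1 fixed by 4)
β2 stroke at I2  (only one flow-in slot at J2)

2  (I1, I2 all integral)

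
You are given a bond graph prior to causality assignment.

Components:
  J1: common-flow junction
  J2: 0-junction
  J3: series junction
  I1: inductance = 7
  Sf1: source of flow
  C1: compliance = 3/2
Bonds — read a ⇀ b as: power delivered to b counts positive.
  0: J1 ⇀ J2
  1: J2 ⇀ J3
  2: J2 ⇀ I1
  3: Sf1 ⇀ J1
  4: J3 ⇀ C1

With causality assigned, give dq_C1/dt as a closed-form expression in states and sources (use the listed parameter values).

dq_C1/dt = F_Sf1 - p_I1/7

bond 3 →Sf1  (Sf1: flow source, stroke at near end)
bond 0 →J1  (common-f at J1 fixed by 3)
bond 2 →I1  (I1 integral (f out))
bond 1 →J2  (only one effort-in slot at J2)
bond 4 →J3  (1-jn J3 has f-setter on 1)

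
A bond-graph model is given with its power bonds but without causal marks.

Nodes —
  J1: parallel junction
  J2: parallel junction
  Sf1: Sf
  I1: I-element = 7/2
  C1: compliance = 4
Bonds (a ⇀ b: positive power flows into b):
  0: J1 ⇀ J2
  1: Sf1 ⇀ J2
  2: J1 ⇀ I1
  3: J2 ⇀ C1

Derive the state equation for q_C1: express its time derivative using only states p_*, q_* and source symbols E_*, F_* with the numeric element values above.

dq_C1/dt = F_Sf1 - 2*p_I1/7

#1 |Sf1  (Sf1: flow source, stroke at near end)
#2 |I1  (I1 outputs flow p/I1)
#0 |J1  (closing 0-jn rule on J1)
#3 |J2  (J2 needs exactly one e-in)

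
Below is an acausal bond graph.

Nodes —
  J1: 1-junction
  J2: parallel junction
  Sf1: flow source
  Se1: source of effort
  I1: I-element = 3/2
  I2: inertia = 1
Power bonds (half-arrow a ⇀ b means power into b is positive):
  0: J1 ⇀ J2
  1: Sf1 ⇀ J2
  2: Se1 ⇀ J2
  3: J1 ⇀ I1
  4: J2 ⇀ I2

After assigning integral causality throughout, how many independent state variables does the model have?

2  (I1, I2 all integral)

β1 →Sf1  (source Sf1 imposes f)
β2 →J2  (Se1 (Se) sets effort on bond)
β0 →J1  (common-e at J2 fixed by 2)
β4 →I2  (0-jn J2 has e-setter on 2)
β3 →I1  (only one flow-in slot at J1)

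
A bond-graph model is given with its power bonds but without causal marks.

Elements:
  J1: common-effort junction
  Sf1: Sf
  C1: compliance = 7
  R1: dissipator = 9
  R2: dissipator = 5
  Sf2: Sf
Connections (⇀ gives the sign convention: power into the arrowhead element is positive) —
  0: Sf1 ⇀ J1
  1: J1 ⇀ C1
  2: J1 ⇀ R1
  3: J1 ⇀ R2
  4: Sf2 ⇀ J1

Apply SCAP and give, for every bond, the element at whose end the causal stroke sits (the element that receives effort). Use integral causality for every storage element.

bond 0 stroke at Sf1
bond 1 stroke at J1
bond 2 stroke at R1
bond 3 stroke at R2
bond 4 stroke at Sf2

#0 stroke at Sf1  (Sf1 fixes flow; stroke at Sf1)
#4 stroke at Sf2  (Sf2 fixes flow; stroke at Sf2)
#1 stroke at J1  (C1 integral (e out))
#2 stroke at R1  (0-jn J1 has e-setter on 1)
#3 stroke at R2  (J1 effort already set via bond 1)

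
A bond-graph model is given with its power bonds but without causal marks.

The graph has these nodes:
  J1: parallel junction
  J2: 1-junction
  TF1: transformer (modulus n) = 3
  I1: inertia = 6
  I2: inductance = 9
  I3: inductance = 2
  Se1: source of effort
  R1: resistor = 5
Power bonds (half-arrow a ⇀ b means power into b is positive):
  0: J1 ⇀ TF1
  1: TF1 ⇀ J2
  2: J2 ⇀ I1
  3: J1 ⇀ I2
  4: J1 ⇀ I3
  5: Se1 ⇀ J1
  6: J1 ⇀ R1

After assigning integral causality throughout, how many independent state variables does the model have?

3  (I1, I2, I3 all integral)

b5 stroke at J1  (Se1: effort source, stroke at far end)
b0 stroke at TF1  (common-e at J1 fixed by 5)
b3 stroke at I2  (0-jn J1 has e-setter on 5)
b4 stroke at I3  (common-e at J1 fixed by 5)
b6 stroke at R1  (0-jn J1 has e-setter on 5)
b1 stroke at J2  (TF1: transformer flips bond 0)
b2 stroke at I1  (only one flow-in slot at J2)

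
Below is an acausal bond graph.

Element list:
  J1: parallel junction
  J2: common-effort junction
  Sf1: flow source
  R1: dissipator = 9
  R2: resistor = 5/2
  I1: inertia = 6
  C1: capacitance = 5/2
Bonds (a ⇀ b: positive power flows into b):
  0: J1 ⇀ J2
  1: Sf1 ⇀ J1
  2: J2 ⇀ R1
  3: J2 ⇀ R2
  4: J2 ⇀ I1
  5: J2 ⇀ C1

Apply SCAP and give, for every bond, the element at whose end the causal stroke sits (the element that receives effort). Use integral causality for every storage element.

bond 0 →J1
bond 1 →Sf1
bond 2 →R1
bond 3 →R2
bond 4 →I1
bond 5 →J2

bond 1 stroke at Sf1  (Sf1 (Sf) sets flow on bond)
bond 0 stroke at J1  (only one effort-in slot at J1)
bond 4 stroke at I1  (I1 outputs flow p/I1)
bond 5 stroke at J2  (C1 integral (e out))
bond 2 stroke at R1  (J2: bond 5 brought effort, rest push out)
bond 3 stroke at R2  (J2 effort already set via bond 5)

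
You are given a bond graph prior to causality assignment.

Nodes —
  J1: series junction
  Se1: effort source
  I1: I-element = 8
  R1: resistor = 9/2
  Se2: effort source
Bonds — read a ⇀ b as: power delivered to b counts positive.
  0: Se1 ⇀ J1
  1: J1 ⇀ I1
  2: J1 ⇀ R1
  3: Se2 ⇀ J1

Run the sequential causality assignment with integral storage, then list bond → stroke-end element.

bond 0 →J1  (Se1 (Se) sets effort on bond)
bond 3 →J1  (source Se2 imposes e)
bond 1 →I1  (I1: I, integral causality)
bond 2 →J1  (1-jn J1 has f-setter on 1)

#0 →J1
#1 →I1
#2 →J1
#3 →J1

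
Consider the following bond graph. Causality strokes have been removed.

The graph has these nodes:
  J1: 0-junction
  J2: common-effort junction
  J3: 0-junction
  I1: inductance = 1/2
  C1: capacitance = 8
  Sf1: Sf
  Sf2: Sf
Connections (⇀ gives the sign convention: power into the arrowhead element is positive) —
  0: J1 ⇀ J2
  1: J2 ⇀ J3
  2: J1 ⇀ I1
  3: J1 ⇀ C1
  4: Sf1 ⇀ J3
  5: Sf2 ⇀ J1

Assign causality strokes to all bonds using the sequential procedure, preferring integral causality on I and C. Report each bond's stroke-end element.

b4 |Sf1  (Sf1 fixes flow; stroke at Sf1)
b5 |Sf2  (source Sf2 imposes f)
b1 |J3  (J3: last free bond brings effort in)
b0 |J2  (J2: last free bond brings effort in)
b2 |I1  (prefer integral on I1)
b3 |J1  (J1: last free bond brings effort in)

β0 →J2
β1 →J3
β2 →I1
β3 →J1
β4 →Sf1
β5 →Sf2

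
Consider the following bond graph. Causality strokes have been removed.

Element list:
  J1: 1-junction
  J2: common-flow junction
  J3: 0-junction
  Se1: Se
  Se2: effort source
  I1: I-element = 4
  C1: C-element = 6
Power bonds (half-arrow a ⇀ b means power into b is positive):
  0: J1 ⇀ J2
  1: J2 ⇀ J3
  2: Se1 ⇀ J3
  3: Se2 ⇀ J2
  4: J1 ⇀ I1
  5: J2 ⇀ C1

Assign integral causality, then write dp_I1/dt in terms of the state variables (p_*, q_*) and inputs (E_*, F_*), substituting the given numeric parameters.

bond 2 |J3  (source Se1 imposes e)
bond 3 |J2  (Se2: effort source, stroke at far end)
bond 1 |J2  (0-jn J3 has e-setter on 2)
bond 4 |I1  (I1 integral (f out))
bond 0 |J1  (1-jn J1 has f-setter on 4)
bond 5 |J2  (1-jn J2 has f-setter on 0)

dp_I1/dt = -E_Se1 + E_Se2 - q_C1/6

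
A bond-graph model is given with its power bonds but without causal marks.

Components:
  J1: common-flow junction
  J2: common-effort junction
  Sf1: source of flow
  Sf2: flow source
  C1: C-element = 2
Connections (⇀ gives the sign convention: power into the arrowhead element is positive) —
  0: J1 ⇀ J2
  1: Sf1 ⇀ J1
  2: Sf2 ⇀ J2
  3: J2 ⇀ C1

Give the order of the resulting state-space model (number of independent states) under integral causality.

b1 |Sf1  (Sf1 fixes flow; stroke at Sf1)
b2 |Sf2  (Sf2: flow source, stroke at near end)
b0 |J1  (common-f at J1 fixed by 1)
b3 |J2  (closing 0-jn rule on J2)

1  (C1 all integral)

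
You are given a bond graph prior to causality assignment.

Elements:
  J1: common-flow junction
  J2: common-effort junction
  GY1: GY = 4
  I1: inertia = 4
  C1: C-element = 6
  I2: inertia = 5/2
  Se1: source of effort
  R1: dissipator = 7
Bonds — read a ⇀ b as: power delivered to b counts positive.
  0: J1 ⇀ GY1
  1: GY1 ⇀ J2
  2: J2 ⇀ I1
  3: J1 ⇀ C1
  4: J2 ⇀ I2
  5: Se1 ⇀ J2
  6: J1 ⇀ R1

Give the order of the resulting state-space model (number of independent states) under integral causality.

b5 |J2  (Se1 fixes effort; stroke away)
b1 |GY1  (common-e at J2 fixed by 5)
b2 |I1  (0-jn J2 has e-setter on 5)
b4 |I2  (0-jn J2 has e-setter on 5)
b0 |GY1  (GY1: gyrator matches bond 1)
b3 |J1  (J1: bond 0 brought flow, rest push out)
b6 |J1  (common-f at J1 fixed by 0)

3  (C1, I1, I2 all integral)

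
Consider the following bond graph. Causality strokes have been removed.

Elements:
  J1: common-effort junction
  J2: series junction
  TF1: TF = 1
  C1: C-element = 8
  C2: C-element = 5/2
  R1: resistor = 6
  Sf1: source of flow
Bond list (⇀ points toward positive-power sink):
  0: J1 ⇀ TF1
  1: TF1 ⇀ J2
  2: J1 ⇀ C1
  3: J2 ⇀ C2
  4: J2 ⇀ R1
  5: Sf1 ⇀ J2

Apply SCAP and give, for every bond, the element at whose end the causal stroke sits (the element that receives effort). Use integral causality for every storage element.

β5 stroke at Sf1  (Sf1 (Sf) sets flow on bond)
β1 stroke at J2  (J2 flow already set via bond 5)
β3 stroke at J2  (J2 flow already set via bond 5)
β4 stroke at J2  (J2 flow already set via bond 5)
β0 stroke at TF1  (TF1: transformer flips bond 1)
β2 stroke at J1  (J1: last free bond brings effort in)

b0 stroke→TF1
b1 stroke→J2
b2 stroke→J1
b3 stroke→J2
b4 stroke→J2
b5 stroke→Sf1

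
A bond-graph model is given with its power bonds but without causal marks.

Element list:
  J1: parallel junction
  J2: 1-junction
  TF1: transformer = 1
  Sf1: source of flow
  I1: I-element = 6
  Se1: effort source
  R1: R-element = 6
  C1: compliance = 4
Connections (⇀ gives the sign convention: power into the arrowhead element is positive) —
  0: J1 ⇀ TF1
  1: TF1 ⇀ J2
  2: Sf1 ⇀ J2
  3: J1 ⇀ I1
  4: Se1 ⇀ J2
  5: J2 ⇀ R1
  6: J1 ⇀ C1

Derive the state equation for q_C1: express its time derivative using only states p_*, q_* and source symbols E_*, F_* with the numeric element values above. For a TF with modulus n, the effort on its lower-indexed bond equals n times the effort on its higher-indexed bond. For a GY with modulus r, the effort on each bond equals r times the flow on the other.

dq_C1/dt = -F_Sf1 - p_I1/6

β2 |Sf1  (source Sf1 imposes f)
β4 |J2  (Se1: effort source, stroke at far end)
β1 |J2  (J2 flow already set via bond 2)
β5 |J2  (J2 flow already set via bond 2)
β0 |TF1  (TF1: transformer flips bond 1)
β3 |I1  (prefer integral on I1)
β6 |J1  (closing 0-jn rule on J1)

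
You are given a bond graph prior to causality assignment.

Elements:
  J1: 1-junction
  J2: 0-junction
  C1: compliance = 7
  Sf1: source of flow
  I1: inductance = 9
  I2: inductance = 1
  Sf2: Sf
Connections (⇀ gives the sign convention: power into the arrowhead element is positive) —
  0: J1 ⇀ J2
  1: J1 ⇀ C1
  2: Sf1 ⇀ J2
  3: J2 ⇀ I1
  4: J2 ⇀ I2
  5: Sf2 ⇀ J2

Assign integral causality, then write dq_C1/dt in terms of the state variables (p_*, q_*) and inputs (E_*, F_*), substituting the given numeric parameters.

b2 stroke at Sf1  (Sf1 fixes flow; stroke at Sf1)
b5 stroke at Sf2  (Sf2 fixes flow; stroke at Sf2)
b1 stroke at J1  (C1 integral (e out))
b0 stroke at J2  (closing 1-jn rule on J1)
b3 stroke at I1  (J2: bond 0 brought effort, rest push out)
b4 stroke at I2  (common-e at J2 fixed by 0)

dq_C1/dt = -F_Sf1 - F_Sf2 + p_I1/9 + p_I2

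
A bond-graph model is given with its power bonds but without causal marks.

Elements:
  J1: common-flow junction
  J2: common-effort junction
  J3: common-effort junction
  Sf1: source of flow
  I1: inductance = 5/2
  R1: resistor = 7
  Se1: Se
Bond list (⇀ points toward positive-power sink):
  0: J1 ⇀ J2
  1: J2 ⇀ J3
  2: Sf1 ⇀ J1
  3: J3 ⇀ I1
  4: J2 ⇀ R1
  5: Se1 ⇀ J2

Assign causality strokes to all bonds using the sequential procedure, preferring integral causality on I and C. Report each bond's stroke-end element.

#2 →Sf1  (Sf1: flow source, stroke at near end)
#5 →J2  (Se1 (Se) sets effort on bond)
#0 →J1  (J1 flow already set via bond 2)
#1 →J3  (common-e at J2 fixed by 5)
#4 →R1  (0-jn J2 has e-setter on 5)
#3 →I1  (J3 effort already set via bond 1)

b0 stroke at J1
b1 stroke at J3
b2 stroke at Sf1
b3 stroke at I1
b4 stroke at R1
b5 stroke at J2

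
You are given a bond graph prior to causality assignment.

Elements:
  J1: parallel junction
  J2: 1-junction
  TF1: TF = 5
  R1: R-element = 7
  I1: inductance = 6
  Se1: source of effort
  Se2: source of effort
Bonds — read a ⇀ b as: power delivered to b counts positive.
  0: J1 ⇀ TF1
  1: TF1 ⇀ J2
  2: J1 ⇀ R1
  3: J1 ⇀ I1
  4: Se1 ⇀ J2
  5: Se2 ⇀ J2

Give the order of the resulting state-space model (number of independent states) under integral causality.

1  (I1 all integral)

#4 stroke at J2  (Se1 (Se) sets effort on bond)
#5 stroke at J2  (Se2 fixes effort; stroke away)
#1 stroke at TF1  (J2: last free bond brings flow in)
#0 stroke at J1  (TF TF1: opposite of bond 1)
#2 stroke at R1  (J1: bond 0 brought effort, rest push out)
#3 stroke at I1  (J1: bond 0 brought effort, rest push out)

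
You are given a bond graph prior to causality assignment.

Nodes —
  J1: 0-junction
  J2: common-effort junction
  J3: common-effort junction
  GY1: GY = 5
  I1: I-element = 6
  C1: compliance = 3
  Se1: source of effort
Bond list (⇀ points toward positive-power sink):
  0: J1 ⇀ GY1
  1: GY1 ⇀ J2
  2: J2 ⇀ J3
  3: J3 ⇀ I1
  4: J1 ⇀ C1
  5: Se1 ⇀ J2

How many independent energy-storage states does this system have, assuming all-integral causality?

b5 stroke→J2  (Se1: effort source, stroke at far end)
b1 stroke→GY1  (J2: bond 5 brought effort, rest push out)
b2 stroke→J3  (J2 effort already set via bond 5)
b3 stroke→I1  (0-jn J3 has e-setter on 2)
b0 stroke→GY1  (GY1: gyrator matches bond 1)
b4 stroke→J1  (closing 0-jn rule on J1)

2  (C1, I1 all integral)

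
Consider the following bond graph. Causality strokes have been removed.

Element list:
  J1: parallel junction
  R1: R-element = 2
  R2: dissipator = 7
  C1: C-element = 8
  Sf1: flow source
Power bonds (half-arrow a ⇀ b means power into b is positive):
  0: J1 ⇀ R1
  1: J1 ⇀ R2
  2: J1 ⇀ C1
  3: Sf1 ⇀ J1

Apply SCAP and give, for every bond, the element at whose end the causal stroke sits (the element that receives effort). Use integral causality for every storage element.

bond 3 |Sf1  (Sf1 fixes flow; stroke at Sf1)
bond 2 |J1  (C1 integral (e out))
bond 0 |R1  (common-e at J1 fixed by 2)
bond 1 |R2  (common-e at J1 fixed by 2)

#0 stroke→R1
#1 stroke→R2
#2 stroke→J1
#3 stroke→Sf1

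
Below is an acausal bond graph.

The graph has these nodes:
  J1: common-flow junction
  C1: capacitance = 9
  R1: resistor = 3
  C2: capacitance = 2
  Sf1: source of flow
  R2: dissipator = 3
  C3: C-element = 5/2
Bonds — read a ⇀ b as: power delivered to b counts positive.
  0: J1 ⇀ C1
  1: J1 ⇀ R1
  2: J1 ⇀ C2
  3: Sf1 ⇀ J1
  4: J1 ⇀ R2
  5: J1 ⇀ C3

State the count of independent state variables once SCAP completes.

3  (C1, C2, C3 all integral)

b3 stroke→Sf1  (source Sf1 imposes f)
b0 stroke→J1  (J1: bond 3 brought flow, rest push out)
b1 stroke→J1  (1-jn J1 has f-setter on 3)
b2 stroke→J1  (J1 flow already set via bond 3)
b4 stroke→J1  (J1: bond 3 brought flow, rest push out)
b5 stroke→J1  (J1: bond 3 brought flow, rest push out)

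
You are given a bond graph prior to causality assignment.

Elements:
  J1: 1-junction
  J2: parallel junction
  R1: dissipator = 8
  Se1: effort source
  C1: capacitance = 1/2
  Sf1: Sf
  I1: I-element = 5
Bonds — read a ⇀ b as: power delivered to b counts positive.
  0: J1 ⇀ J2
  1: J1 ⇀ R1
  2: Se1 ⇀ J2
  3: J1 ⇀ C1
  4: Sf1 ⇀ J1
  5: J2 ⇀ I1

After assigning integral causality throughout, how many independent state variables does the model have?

2  (C1, I1 all integral)

b2 stroke→J2  (source Se1 imposes e)
b4 stroke→Sf1  (Sf1 fixes flow; stroke at Sf1)
b0 stroke→J1  (1-jn J1 has f-setter on 4)
b1 stroke→J1  (J1 flow already set via bond 4)
b3 stroke→J1  (common-f at J1 fixed by 4)
b5 stroke→I1  (J2: bond 2 brought effort, rest push out)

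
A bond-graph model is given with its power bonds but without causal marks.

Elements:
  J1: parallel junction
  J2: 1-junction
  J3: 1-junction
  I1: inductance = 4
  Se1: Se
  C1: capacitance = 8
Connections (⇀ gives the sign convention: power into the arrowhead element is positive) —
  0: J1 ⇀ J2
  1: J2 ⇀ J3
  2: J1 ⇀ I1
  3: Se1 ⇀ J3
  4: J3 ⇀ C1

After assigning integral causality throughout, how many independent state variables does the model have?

2  (C1, I1 all integral)

b3 stroke→J3  (Se1: effort source, stroke at far end)
b2 stroke→I1  (I1: I, integral causality)
b0 stroke→J1  (only one effort-in slot at J1)
b1 stroke→J2  (1-jn J2 has f-setter on 0)
b4 stroke→J3  (J3: bond 1 brought flow, rest push out)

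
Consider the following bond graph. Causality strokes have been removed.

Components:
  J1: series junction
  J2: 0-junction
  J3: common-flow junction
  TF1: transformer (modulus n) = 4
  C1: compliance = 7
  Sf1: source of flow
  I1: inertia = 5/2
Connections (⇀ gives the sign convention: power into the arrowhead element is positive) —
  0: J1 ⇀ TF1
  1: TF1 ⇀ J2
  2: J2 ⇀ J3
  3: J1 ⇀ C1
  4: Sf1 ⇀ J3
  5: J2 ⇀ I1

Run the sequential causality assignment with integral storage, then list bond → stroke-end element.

bond 4 stroke at Sf1  (Sf1: flow source, stroke at near end)
bond 2 stroke at J3  (common-f at J3 fixed by 4)
bond 3 stroke at J1  (C1: C, integral causality)
bond 0 stroke at TF1  (only one flow-in slot at J1)
bond 1 stroke at J2  (through TF1, causality passes straight; one stroke at TF1)
bond 5 stroke at I1  (J2: bond 1 brought effort, rest push out)

b0 |TF1
b1 |J2
b2 |J3
b3 |J1
b4 |Sf1
b5 |I1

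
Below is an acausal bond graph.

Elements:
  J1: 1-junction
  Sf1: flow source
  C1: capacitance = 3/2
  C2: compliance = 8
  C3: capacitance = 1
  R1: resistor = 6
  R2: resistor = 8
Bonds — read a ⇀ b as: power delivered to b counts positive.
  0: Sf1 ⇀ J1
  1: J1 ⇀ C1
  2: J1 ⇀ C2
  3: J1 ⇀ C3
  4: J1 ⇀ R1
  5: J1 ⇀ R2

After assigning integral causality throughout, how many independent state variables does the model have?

#0 stroke→Sf1  (Sf1 (Sf) sets flow on bond)
#1 stroke→J1  (J1 flow already set via bond 0)
#2 stroke→J1  (common-f at J1 fixed by 0)
#3 stroke→J1  (common-f at J1 fixed by 0)
#4 stroke→J1  (J1 flow already set via bond 0)
#5 stroke→J1  (common-f at J1 fixed by 0)

3  (C1, C2, C3 all integral)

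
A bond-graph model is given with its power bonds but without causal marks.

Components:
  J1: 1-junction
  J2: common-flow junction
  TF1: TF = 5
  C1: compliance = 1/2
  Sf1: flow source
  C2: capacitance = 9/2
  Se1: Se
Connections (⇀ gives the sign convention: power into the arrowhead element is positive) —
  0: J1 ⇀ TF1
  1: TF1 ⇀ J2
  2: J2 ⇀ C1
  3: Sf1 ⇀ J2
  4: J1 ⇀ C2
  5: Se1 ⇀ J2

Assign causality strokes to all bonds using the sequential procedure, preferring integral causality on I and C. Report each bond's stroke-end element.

β3 →Sf1  (source Sf1 imposes f)
β5 →J2  (Se1 fixes effort; stroke away)
β1 →J2  (J2 flow already set via bond 3)
β2 →J2  (common-f at J2 fixed by 3)
β0 →TF1  (through TF1, causality passes straight; one stroke at TF1)
β4 →J1  (J1: bond 0 brought flow, rest push out)

b0 stroke at TF1
b1 stroke at J2
b2 stroke at J2
b3 stroke at Sf1
b4 stroke at J1
b5 stroke at J2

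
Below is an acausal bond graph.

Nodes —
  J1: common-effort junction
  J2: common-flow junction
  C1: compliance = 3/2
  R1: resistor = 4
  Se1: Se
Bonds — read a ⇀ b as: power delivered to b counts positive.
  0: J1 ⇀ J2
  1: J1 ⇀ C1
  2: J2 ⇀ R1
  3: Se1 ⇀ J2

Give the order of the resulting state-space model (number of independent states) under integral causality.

1  (C1 all integral)

#3 stroke at J2  (Se1 fixes effort; stroke away)
#1 stroke at J1  (C1 outputs effort q/C1)
#0 stroke at J2  (common-e at J1 fixed by 1)
#2 stroke at R1  (closing 1-jn rule on J2)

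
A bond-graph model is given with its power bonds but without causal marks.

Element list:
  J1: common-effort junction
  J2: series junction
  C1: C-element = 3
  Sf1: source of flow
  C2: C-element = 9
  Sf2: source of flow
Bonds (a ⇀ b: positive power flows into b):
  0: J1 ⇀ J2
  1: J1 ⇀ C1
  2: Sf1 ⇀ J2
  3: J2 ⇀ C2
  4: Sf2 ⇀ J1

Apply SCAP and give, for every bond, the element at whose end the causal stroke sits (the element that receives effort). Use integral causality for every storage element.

β2 →Sf1  (Sf1: flow source, stroke at near end)
β4 →Sf2  (Sf2 fixes flow; stroke at Sf2)
β0 →J2  (common-f at J2 fixed by 2)
β3 →J2  (J2 flow already set via bond 2)
β1 →J1  (J1: last free bond brings effort in)

#0 |J2
#1 |J1
#2 |Sf1
#3 |J2
#4 |Sf2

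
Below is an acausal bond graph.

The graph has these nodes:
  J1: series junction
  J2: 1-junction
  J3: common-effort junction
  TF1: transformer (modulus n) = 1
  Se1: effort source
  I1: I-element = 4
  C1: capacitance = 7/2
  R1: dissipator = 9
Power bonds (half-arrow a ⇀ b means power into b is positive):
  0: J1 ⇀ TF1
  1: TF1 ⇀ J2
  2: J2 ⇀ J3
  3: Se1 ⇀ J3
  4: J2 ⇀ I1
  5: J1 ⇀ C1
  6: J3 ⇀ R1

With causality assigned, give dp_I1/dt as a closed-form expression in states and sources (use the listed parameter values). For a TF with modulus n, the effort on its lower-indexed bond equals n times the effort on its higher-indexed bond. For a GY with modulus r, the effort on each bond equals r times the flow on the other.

dp_I1/dt = -E_Se1 - 2*q_C1/7

β3 stroke→J3  (Se1: effort source, stroke at far end)
β2 stroke→J2  (0-jn J3 has e-setter on 3)
β6 stroke→R1  (0-jn J3 has e-setter on 3)
β4 stroke→I1  (I1 integral (f out))
β1 stroke→J2  (J2: bond 4 brought flow, rest push out)
β0 stroke→TF1  (TF TF1: opposite of bond 1)
β5 stroke→J1  (J1: bond 0 brought flow, rest push out)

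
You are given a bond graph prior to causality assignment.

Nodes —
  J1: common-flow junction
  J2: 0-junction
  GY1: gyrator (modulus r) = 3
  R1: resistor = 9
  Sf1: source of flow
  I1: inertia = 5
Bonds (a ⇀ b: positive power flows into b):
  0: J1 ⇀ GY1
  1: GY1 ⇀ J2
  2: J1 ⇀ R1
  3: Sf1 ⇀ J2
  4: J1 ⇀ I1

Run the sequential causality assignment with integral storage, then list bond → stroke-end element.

#3 →Sf1  (Sf1 fixes flow; stroke at Sf1)
#1 →J2  (only one effort-in slot at J2)
#0 →J1  (GY1: gyrator matches bond 1)
#4 →I1  (I1 integral (f out))
#2 →J1  (common-f at J1 fixed by 4)

bond 0 stroke→J1
bond 1 stroke→J2
bond 2 stroke→J1
bond 3 stroke→Sf1
bond 4 stroke→I1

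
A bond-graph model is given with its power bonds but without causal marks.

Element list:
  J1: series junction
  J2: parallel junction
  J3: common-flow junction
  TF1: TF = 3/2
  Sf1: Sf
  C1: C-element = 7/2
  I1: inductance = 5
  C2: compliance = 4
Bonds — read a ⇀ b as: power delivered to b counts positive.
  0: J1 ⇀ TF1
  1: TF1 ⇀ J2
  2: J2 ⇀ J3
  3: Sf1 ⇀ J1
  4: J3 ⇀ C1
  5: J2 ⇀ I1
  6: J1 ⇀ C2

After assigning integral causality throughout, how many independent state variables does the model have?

b3 stroke at Sf1  (Sf1: flow source, stroke at near end)
b0 stroke at J1  (1-jn J1 has f-setter on 3)
b6 stroke at J1  (J1 flow already set via bond 3)
b1 stroke at TF1  (through TF1, causality passes straight; one stroke at TF1)
b4 stroke at J3  (C1 outputs effort q/C1)
b2 stroke at J2  (J3: last free bond brings flow in)
b5 stroke at I1  (J2: bond 2 brought effort, rest push out)

3  (C1, C2, I1 all integral)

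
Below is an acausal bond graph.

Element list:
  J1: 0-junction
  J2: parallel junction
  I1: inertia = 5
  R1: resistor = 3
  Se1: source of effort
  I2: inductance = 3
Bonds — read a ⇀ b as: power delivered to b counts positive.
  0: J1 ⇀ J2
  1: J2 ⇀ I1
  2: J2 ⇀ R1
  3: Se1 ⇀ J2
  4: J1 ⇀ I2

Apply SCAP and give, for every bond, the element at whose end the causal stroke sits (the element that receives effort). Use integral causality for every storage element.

b3 stroke at J2  (source Se1 imposes e)
b0 stroke at J1  (J2: bond 3 brought effort, rest push out)
b1 stroke at I1  (J2: bond 3 brought effort, rest push out)
b2 stroke at R1  (0-jn J2 has e-setter on 3)
b4 stroke at I2  (J1: bond 0 brought effort, rest push out)

β0 |J1
β1 |I1
β2 |R1
β3 |J2
β4 |I2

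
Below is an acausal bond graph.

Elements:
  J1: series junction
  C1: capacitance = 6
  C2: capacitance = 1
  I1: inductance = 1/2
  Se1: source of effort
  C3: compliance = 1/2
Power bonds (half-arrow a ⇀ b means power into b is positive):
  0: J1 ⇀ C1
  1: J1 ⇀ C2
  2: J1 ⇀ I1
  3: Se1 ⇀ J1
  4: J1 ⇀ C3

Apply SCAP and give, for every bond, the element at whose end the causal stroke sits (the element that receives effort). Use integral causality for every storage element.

β0 →J1
β1 →J1
β2 →I1
β3 →J1
β4 →J1

b3 stroke at J1  (Se1: effort source, stroke at far end)
b0 stroke at J1  (C1 outputs effort q/C1)
b1 stroke at J1  (C2 outputs effort q/C2)
b2 stroke at I1  (I1 integral (f out))
b4 stroke at J1  (common-f at J1 fixed by 2)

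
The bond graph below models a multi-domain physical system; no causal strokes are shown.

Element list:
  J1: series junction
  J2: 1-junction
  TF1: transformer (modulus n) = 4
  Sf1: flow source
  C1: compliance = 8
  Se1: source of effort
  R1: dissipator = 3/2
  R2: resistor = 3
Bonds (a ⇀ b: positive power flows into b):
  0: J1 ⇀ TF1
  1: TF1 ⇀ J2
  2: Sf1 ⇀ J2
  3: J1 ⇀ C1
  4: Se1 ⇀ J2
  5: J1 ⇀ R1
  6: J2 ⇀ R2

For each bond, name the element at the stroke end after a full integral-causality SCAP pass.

bond 0 →TF1
bond 1 →J2
bond 2 →Sf1
bond 3 →J1
bond 4 →J2
bond 5 →J1
bond 6 →J2

#2 stroke→Sf1  (Sf1 (Sf) sets flow on bond)
#4 stroke→J2  (Se1 fixes effort; stroke away)
#1 stroke→J2  (common-f at J2 fixed by 2)
#6 stroke→J2  (common-f at J2 fixed by 2)
#0 stroke→TF1  (TF1 one-in-one-out from 1)
#3 stroke→J1  (J1: bond 0 brought flow, rest push out)
#5 stroke→J1  (J1 flow already set via bond 0)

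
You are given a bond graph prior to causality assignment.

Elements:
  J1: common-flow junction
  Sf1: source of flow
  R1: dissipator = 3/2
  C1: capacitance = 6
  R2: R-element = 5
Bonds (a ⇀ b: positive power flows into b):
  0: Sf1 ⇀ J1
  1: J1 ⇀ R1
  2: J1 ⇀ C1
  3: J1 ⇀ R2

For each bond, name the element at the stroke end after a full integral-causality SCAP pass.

β0 stroke→Sf1
β1 stroke→J1
β2 stroke→J1
β3 stroke→J1

β0 |Sf1  (Sf1 fixes flow; stroke at Sf1)
β1 |J1  (J1: bond 0 brought flow, rest push out)
β2 |J1  (1-jn J1 has f-setter on 0)
β3 |J1  (common-f at J1 fixed by 0)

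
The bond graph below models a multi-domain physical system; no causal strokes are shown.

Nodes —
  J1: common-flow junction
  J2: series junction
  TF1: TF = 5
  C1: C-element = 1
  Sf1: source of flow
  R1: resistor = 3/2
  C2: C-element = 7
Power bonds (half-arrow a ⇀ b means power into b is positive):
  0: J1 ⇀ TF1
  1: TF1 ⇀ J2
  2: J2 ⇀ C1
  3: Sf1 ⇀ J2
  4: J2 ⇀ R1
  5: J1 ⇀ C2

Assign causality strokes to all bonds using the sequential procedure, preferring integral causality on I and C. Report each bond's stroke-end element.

b3 stroke at Sf1  (source Sf1 imposes f)
b1 stroke at J2  (J2 flow already set via bond 3)
b2 stroke at J2  (J2: bond 3 brought flow, rest push out)
b4 stroke at J2  (1-jn J2 has f-setter on 3)
b0 stroke at TF1  (TF1 one-in-one-out from 1)
b5 stroke at J1  (common-f at J1 fixed by 0)

β0 stroke at TF1
β1 stroke at J2
β2 stroke at J2
β3 stroke at Sf1
β4 stroke at J2
β5 stroke at J1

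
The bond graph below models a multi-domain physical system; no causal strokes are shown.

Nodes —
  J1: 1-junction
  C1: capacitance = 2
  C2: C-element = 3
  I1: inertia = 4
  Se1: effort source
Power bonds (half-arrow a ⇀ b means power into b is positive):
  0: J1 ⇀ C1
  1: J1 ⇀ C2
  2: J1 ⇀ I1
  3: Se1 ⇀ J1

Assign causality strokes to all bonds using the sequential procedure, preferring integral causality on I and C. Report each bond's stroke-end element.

b3 stroke at J1  (Se1 fixes effort; stroke away)
b0 stroke at J1  (C1 outputs effort q/C1)
b1 stroke at J1  (C2: C, integral causality)
b2 stroke at I1  (closing 1-jn rule on J1)

#0 |J1
#1 |J1
#2 |I1
#3 |J1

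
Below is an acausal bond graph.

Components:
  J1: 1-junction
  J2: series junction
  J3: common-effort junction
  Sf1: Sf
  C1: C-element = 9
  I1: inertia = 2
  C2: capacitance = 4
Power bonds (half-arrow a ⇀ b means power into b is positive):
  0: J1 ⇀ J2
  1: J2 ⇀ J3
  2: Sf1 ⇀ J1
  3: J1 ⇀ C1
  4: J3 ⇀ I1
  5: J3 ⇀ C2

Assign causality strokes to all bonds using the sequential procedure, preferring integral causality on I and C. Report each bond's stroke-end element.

β2 stroke at Sf1  (Sf1 fixes flow; stroke at Sf1)
β0 stroke at J1  (J1: bond 2 brought flow, rest push out)
β3 stroke at J1  (common-f at J1 fixed by 2)
β1 stroke at J2  (J2 flow already set via bond 0)
β4 stroke at I1  (prefer integral on I1)
β5 stroke at J3  (J3: last free bond brings effort in)

#0 stroke→J1
#1 stroke→J2
#2 stroke→Sf1
#3 stroke→J1
#4 stroke→I1
#5 stroke→J3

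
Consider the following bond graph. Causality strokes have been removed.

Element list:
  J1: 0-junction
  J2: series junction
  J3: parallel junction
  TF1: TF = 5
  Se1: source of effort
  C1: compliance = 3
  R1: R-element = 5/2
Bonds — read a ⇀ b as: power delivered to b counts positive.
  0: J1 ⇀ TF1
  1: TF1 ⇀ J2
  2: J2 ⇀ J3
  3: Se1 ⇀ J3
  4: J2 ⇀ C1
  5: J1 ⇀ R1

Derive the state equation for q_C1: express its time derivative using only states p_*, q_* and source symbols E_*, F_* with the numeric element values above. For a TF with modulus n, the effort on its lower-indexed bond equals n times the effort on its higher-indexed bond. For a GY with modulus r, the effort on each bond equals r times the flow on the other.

#3 →J3  (source Se1 imposes e)
#2 →J2  (0-jn J3 has e-setter on 3)
#4 →J2  (C1 integral (e out))
#1 →TF1  (only one flow-in slot at J2)
#0 →J1  (through TF1, causality passes straight; one stroke at TF1)
#5 →R1  (0-jn J1 has e-setter on 0)

dq_C1/dt = -10*E_Se1 - 10*q_C1/3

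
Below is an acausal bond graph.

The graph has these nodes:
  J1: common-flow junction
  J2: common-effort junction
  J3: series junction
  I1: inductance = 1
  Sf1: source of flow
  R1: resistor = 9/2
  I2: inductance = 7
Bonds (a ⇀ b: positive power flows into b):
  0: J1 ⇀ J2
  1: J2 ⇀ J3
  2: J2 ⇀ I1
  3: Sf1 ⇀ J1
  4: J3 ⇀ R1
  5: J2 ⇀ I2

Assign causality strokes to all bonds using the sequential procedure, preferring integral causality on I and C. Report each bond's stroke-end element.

#3 →Sf1  (source Sf1 imposes f)
#0 →J1  (1-jn J1 has f-setter on 3)
#2 →I1  (I1 integral (f out))
#5 →I2  (prefer integral on I2)
#1 →J2  (closing 0-jn rule on J2)
#4 →J3  (J3 flow already set via bond 1)

#0 |J1
#1 |J2
#2 |I1
#3 |Sf1
#4 |J3
#5 |I2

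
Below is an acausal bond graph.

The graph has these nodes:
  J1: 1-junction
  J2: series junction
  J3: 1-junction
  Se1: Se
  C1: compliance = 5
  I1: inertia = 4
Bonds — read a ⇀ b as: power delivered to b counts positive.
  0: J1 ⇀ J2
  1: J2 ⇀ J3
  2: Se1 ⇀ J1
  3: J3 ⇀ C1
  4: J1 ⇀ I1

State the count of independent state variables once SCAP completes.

b2 |J1  (source Se1 imposes e)
b3 |J3  (C1 integral (e out))
b1 |J2  (only one flow-in slot at J3)
b0 |J1  (J2 needs exactly one f-in)
b4 |I1  (J1 needs exactly one f-in)

2  (C1, I1 all integral)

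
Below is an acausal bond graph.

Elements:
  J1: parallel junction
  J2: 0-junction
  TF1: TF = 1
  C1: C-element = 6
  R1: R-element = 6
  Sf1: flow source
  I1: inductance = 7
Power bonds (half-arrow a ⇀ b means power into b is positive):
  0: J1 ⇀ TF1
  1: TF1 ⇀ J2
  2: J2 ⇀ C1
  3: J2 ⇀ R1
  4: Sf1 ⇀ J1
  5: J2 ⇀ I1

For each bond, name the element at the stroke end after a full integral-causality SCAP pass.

bond 0 stroke→J1
bond 1 stroke→TF1
bond 2 stroke→J2
bond 3 stroke→R1
bond 4 stroke→Sf1
bond 5 stroke→I1

bond 4 stroke→Sf1  (Sf1 fixes flow; stroke at Sf1)
bond 0 stroke→J1  (J1: last free bond brings effort in)
bond 1 stroke→TF1  (TF1 one-in-one-out from 0)
bond 2 stroke→J2  (C1: C, integral causality)
bond 3 stroke→R1  (J2: bond 2 brought effort, rest push out)
bond 5 stroke→I1  (J2: bond 2 brought effort, rest push out)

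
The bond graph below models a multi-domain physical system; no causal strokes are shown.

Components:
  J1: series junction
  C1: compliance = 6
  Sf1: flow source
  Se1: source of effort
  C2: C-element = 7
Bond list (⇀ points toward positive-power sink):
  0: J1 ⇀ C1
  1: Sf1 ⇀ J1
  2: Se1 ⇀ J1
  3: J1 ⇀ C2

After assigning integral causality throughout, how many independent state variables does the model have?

b1 stroke at Sf1  (Sf1 (Sf) sets flow on bond)
b2 stroke at J1  (Se1 (Se) sets effort on bond)
b0 stroke at J1  (J1 flow already set via bond 1)
b3 stroke at J1  (1-jn J1 has f-setter on 1)

2  (C1, C2 all integral)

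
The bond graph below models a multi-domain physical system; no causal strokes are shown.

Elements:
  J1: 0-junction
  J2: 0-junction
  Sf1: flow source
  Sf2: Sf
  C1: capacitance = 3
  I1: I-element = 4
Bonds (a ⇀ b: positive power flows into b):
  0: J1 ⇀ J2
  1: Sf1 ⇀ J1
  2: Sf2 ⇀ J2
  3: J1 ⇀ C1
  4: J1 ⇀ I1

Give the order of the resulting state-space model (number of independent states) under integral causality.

b1 →Sf1  (Sf1: flow source, stroke at near end)
b2 →Sf2  (Sf2 (Sf) sets flow on bond)
b0 →J2  (closing 0-jn rule on J2)
b3 →J1  (C1: C, integral causality)
b4 →I1  (J1 effort already set via bond 3)

2  (C1, I1 all integral)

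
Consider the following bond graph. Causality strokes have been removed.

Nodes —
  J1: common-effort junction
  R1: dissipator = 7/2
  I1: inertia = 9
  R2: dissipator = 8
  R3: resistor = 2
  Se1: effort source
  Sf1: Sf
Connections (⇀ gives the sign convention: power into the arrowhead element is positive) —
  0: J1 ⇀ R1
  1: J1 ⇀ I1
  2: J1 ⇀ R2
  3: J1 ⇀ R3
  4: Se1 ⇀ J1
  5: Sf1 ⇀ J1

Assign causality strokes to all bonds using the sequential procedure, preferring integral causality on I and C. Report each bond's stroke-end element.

b0 |R1
b1 |I1
b2 |R2
b3 |R3
b4 |J1
b5 |Sf1

β4 stroke at J1  (Se1 fixes effort; stroke away)
β5 stroke at Sf1  (source Sf1 imposes f)
β0 stroke at R1  (common-e at J1 fixed by 4)
β1 stroke at I1  (J1: bond 4 brought effort, rest push out)
β2 stroke at R2  (J1: bond 4 brought effort, rest push out)
β3 stroke at R3  (J1: bond 4 brought effort, rest push out)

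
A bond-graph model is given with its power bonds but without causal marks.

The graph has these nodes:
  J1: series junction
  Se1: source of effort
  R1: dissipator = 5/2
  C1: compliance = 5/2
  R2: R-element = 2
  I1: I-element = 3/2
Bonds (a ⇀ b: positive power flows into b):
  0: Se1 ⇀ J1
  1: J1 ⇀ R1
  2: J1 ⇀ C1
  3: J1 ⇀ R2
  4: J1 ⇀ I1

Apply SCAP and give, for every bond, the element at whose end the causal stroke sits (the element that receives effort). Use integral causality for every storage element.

bond 0 →J1
bond 1 →J1
bond 2 →J1
bond 3 →J1
bond 4 →I1

β0 →J1  (source Se1 imposes e)
β2 →J1  (C1 integral (e out))
β4 →I1  (I1 outputs flow p/I1)
β1 →J1  (1-jn J1 has f-setter on 4)
β3 →J1  (J1: bond 4 brought flow, rest push out)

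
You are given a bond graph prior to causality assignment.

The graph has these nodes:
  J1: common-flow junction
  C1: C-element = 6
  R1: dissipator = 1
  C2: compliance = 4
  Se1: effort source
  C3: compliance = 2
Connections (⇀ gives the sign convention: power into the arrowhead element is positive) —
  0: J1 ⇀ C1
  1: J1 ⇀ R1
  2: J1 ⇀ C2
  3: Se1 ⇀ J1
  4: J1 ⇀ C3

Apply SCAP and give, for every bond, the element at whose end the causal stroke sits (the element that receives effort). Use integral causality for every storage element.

bond 3 stroke at J1  (Se1 (Se) sets effort on bond)
bond 0 stroke at J1  (C1 outputs effort q/C1)
bond 2 stroke at J1  (C2: C, integral causality)
bond 4 stroke at J1  (C3 integral (e out))
bond 1 stroke at R1  (only one flow-in slot at J1)

b0 stroke at J1
b1 stroke at R1
b2 stroke at J1
b3 stroke at J1
b4 stroke at J1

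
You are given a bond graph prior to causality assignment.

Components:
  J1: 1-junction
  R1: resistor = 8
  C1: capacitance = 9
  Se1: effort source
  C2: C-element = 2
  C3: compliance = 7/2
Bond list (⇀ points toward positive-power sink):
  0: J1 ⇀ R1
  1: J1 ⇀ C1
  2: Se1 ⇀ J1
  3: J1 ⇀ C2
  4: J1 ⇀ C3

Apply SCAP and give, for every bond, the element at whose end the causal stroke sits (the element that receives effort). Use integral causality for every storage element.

#2 stroke→J1  (Se1 (Se) sets effort on bond)
#1 stroke→J1  (C1 integral (e out))
#3 stroke→J1  (prefer integral on C2)
#4 stroke→J1  (C3 integral (e out))
#0 stroke→R1  (closing 1-jn rule on J1)

bond 0 stroke at R1
bond 1 stroke at J1
bond 2 stroke at J1
bond 3 stroke at J1
bond 4 stroke at J1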